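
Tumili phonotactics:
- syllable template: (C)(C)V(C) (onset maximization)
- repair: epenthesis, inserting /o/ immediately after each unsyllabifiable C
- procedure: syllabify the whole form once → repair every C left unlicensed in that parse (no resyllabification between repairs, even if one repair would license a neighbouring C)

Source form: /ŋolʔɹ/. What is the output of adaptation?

ŋolʔoɹo

The consonants /ʔ/, /ɹ/ cannot be parsed into a legal (C)(C)V(C) syllable (at most one coda consonant is licensed; onsets may contain at most 2 consonants).
Epenthesis after each stranded consonant: /ʔ/ → /ʔo/, /ɹ/ → /ɹo/.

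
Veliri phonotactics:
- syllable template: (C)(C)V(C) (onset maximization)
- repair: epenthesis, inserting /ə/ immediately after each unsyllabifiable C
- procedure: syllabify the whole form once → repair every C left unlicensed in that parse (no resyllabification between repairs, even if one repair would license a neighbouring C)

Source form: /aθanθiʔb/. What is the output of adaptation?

The consonants /b/ cannot be parsed into a legal (C)(C)V(C) syllable (at most one coda consonant is licensed; onsets may contain at most 2 consonants).
Epenthesis after each stranded consonant: /b/ → /bə/.

aθanθiʔbə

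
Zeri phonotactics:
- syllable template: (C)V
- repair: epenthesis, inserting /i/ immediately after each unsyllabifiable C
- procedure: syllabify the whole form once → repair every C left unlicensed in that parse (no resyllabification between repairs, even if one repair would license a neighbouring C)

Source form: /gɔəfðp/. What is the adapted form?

gɔəfiðipi

Syllabifying with onset maximization leaves /f/, /ð/, /p/ stranded (no codas are permitted; onsets are limited to one consonant).
Each unlicensed consonant becomes the onset of a new syllable: /f/ → /fi/, /ð/ → /ði/, /p/ → /pi/.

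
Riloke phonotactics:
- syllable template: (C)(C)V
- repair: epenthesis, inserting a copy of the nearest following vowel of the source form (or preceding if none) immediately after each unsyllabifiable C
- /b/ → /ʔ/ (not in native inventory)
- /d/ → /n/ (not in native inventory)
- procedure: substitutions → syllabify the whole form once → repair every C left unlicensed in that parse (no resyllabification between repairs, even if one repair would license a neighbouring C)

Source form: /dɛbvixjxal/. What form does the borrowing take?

nɛʔvixajxala

Substitution: /d/ → /n/, /b/ → /ʔ/, giving /nɛʔvixjxal/.
Under (C)(C)V, the unsyllabifiable consonants are /x/, /l/ (no codas are permitted; onsets may contain at most 2 consonants).
Epenthesis after each stranded consonant: /x/ → /xa/, /l/ → /la/.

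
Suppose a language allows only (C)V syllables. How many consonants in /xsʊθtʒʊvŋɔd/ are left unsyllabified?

5

The consonants /x/, /θ/, /t/, /v/, /d/ cannot be parsed into a legal (C)V syllable (no codas are permitted; onsets are limited to one consonant).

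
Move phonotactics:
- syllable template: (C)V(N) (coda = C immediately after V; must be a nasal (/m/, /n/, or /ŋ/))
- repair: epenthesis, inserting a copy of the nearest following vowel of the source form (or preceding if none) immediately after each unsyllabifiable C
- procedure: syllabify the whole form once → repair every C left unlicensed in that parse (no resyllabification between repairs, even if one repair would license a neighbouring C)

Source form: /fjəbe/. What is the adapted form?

The consonants /f/ cannot be parsed into a legal (C)V(N) syllable (only a nasal (/m/, /n/, or /ŋ/) is licensed in coda position; onsets are limited to one consonant).
Epenthesis after each stranded consonant: /f/ → /fə/.

fəjəbe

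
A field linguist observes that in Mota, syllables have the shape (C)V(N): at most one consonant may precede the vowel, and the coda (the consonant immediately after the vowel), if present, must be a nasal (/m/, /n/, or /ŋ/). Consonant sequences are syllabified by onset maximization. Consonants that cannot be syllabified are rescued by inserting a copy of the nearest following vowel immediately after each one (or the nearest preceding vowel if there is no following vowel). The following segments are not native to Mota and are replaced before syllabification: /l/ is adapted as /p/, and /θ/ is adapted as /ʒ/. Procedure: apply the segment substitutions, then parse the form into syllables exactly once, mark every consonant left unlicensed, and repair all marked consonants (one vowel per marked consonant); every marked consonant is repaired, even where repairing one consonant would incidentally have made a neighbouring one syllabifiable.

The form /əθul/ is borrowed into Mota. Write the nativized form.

Substitution: /θ/ → /ʒ/, /l/ → /p/, giving /əʒup/.
The consonants /p/ cannot be parsed into a legal (C)V(N) syllable (only a nasal (/m/, /n/, or /ŋ/) is licensed in coda position; onsets are limited to one consonant).
Inserting the epenthetic vowel yields /p/ → /pu/.

əʒupu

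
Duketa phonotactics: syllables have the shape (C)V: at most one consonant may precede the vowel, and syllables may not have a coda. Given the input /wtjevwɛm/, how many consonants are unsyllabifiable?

Syllabifying with onset maximization leaves /w/, /t/, /v/, /m/ stranded (no codas are permitted; onsets are limited to one consonant).

4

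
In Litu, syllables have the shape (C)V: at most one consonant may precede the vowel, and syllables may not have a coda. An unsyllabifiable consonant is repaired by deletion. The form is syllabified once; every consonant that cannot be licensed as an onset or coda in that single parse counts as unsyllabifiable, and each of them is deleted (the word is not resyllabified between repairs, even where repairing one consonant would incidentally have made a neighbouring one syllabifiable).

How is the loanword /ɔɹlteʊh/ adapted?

The consonants /ɹ/, /l/, /h/ cannot be parsed into a legal (C)V syllable (no codas are permitted; onsets are limited to one consonant).
Deleting the stranded consonants removes /ɹ/, /l/, /h/.

ɔteʊ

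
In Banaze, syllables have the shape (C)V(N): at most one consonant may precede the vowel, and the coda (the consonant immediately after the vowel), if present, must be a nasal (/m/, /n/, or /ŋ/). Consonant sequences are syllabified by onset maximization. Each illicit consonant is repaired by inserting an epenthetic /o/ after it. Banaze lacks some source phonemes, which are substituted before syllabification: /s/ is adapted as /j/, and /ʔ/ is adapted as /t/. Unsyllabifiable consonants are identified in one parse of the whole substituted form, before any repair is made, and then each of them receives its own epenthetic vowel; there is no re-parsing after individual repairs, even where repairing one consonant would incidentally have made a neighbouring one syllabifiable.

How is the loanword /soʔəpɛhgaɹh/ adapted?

jotəpɛhogaɹoho

Substitution: /s/ → /j/, /ʔ/ → /t/, giving /jotəpɛhgaɹh/.
Syllabifying with onset maximization leaves /h/, /ɹ/, /h/ stranded (only a nasal (/m/, /n/, or /ŋ/) is licensed in coda position; onsets are limited to one consonant).
Inserting the epenthetic vowel yields /h/ → /ho/, /ɹ/ → /ɹo/, /h/ → /ho/.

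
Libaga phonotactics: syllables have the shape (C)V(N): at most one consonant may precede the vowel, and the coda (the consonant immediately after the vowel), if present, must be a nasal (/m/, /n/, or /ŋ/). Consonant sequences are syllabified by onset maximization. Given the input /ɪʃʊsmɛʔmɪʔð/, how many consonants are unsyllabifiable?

Under (C)V(N), the unsyllabifiable consonants are /s/, /ʔ/, /ʔ/, /ð/ (only a nasal (/m/, /n/, or /ŋ/) is licensed in coda position; onsets are limited to one consonant).

4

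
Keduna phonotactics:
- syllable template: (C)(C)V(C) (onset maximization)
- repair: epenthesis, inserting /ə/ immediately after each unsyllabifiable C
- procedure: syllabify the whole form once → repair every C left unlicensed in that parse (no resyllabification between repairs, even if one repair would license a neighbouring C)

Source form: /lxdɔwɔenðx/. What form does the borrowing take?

The consonants /l/, /ð/, /x/ cannot be parsed into a legal (C)(C)V(C) syllable (at most one coda consonant is licensed; onsets may contain at most 2 consonants).
Each unlicensed consonant becomes the onset of a new syllable: /l/ → /lə/, /ð/ → /ðə/, /x/ → /xə/.

ləxdɔwɔenðəxə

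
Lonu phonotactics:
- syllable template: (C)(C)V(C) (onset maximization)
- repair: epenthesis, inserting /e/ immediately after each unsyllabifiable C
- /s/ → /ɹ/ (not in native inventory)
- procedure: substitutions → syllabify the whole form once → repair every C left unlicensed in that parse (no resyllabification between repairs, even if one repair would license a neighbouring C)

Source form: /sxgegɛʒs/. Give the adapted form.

ɹexgegɛʒɹe

Substitution: /s/ → /ɹ/, giving /ɹxgegɛʒɹ/.
Syllabifying with onset maximization leaves /ɹ/, /ɹ/ stranded (at most one coda consonant is licensed; onsets may contain at most 2 consonants).
Epenthesis after each stranded consonant: /ɹ/ → /ɹe/, /ɹ/ → /ɹe/.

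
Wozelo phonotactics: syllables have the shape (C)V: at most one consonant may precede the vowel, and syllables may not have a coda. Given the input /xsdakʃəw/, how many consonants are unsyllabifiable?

4

The consonants /x/, /s/, /k/, /w/ cannot be parsed into a legal (C)V syllable (no codas are permitted; onsets are limited to one consonant).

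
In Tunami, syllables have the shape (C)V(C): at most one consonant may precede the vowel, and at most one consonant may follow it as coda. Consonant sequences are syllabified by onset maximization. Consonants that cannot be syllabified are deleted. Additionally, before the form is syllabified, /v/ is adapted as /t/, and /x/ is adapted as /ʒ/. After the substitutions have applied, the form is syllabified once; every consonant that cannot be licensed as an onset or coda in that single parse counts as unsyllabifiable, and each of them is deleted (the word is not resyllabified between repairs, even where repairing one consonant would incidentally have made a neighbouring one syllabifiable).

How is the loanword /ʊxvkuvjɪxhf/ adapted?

ʊʒkutjɪʒ

Substitution: /x/ → /ʒ/, /v/ → /t/, giving /ʊʒtkutjɪʒhf/.
The consonants /t/, /h/, /f/ cannot be parsed into a legal (C)V(C) syllable (at most one coda consonant is licensed; onsets are limited to one consonant).
Deletion applies to /t/, /h/, /f/.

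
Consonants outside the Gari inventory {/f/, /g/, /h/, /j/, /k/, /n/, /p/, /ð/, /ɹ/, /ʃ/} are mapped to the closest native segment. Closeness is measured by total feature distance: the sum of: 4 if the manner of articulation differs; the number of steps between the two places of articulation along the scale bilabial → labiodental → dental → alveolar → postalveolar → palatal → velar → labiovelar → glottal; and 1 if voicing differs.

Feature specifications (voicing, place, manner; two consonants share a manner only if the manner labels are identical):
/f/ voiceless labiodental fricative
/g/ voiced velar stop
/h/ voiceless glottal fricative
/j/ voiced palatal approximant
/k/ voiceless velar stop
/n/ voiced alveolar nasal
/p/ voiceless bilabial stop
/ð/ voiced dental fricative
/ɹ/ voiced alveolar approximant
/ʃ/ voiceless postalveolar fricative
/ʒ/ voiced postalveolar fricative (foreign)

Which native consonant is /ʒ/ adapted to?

/ʃ/ is closest: same manner (fricative), place distance 0 (postalveolar→postalveolar), voicing differs (+1); total 1. Next closest is /ð/ at distance 2.

ʃ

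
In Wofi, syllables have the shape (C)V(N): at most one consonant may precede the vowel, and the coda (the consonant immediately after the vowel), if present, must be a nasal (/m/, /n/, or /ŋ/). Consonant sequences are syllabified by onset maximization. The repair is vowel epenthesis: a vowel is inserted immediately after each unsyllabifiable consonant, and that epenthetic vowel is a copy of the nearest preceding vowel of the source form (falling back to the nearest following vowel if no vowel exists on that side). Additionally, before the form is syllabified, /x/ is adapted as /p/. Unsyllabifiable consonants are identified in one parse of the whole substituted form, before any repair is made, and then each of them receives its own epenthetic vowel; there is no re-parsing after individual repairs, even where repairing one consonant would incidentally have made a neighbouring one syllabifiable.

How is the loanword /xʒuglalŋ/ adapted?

puʒugulalaŋa

Substitution: /x/ → /p/, giving /pʒuglalŋ/.
The consonants /p/, /g/, /l/, /ŋ/ cannot be parsed into a legal (C)V(N) syllable (only a nasal (/m/, /n/, or /ŋ/) is licensed in coda position; onsets are limited to one consonant).
Inserting the epenthetic vowel yields /p/ → /pu/, /g/ → /gu/, /l/ → /la/, /ŋ/ → /ŋa/.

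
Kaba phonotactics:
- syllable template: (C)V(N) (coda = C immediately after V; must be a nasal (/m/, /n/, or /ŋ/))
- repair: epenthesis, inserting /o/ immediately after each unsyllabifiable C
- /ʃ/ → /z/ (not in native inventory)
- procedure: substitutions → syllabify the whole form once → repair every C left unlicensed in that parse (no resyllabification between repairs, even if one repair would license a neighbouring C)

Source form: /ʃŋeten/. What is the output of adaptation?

zoŋeten

Substitution: /ʃ/ → /z/, giving /zŋeten/.
Syllabifying with onset maximization leaves /z/ stranded (only a nasal (/m/, /n/, or /ŋ/) is licensed in coda position; onsets are limited to one consonant).
Each unlicensed consonant becomes the onset of a new syllable: /z/ → /zo/.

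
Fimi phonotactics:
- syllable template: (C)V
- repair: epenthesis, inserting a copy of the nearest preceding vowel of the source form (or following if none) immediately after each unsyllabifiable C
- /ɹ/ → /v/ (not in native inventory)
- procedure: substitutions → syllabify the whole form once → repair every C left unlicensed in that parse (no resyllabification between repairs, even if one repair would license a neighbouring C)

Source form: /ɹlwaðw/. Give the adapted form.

Substitution: /ɹ/ → /v/, giving /vlwaðw/.
Syllabifying with onset maximization leaves /v/, /l/, /ð/, /w/ stranded (no codas are permitted; onsets are limited to one consonant).
Each unlicensed consonant becomes the onset of a new syllable: /v/ → /va/, /l/ → /la/, /ð/ → /ða/, /w/ → /wa/.

valawaðawa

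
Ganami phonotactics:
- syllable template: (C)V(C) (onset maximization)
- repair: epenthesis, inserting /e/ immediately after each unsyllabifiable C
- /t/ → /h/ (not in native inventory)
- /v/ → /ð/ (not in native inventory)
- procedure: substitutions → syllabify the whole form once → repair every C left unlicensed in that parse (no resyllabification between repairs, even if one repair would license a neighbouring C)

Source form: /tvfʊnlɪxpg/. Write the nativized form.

heðefʊnlɪxpege

Substitution: /t/ → /h/, /v/ → /ð/, giving /hðfʊnlɪxpg/.
The consonants /h/, /ð/, /p/, /g/ cannot be parsed into a legal (C)V(C) syllable (at most one coda consonant is licensed; onsets are limited to one consonant).
Inserting the epenthetic vowel yields /h/ → /he/, /ð/ → /ðe/, /p/ → /pe/, /g/ → /ge/.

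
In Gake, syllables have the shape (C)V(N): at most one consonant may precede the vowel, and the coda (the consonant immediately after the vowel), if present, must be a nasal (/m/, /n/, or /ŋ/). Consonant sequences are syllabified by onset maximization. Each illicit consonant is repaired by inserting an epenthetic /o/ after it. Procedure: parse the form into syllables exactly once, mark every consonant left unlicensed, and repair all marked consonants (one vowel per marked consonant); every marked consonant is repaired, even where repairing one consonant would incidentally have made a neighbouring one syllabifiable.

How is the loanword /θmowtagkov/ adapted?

The consonants /θ/, /w/, /g/, /v/ cannot be parsed into a legal (C)V(N) syllable (only a nasal (/m/, /n/, or /ŋ/) is licensed in coda position; onsets are limited to one consonant).
Epenthesis after each stranded consonant: /θ/ → /θo/, /w/ → /wo/, /g/ → /go/, /v/ → /vo/.

θomowotagokovo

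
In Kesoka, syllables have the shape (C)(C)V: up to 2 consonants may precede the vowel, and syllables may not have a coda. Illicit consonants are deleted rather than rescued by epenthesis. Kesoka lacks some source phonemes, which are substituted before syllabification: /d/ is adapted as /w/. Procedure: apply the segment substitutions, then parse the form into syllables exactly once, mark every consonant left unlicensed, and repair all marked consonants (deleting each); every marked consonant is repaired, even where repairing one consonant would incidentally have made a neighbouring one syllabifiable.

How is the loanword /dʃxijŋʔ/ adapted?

ʃxi

Substitution: /d/ → /w/, giving /wʃxijŋʔ/.
Under (C)(C)V, the unsyllabifiable consonants are /w/, /j/, /ŋ/, /ʔ/ (no codas are permitted; onsets may contain at most 2 consonants).
Deleting the stranded consonants removes /w/, /j/, /ŋ/, /ʔ/.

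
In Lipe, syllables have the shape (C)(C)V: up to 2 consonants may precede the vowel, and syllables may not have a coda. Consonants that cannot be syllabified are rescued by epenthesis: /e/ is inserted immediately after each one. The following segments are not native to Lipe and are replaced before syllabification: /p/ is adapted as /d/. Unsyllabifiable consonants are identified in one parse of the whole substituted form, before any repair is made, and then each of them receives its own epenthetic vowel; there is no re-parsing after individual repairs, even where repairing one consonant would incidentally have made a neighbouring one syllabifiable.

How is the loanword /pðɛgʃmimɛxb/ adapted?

dðɛgeʃmimɛxebe

Substitution: /p/ → /d/, giving /dðɛgʃmimɛxb/.
The consonants /g/, /x/, /b/ cannot be parsed into a legal (C)(C)V syllable (no codas are permitted; onsets may contain at most 2 consonants).
Epenthesis after each stranded consonant: /g/ → /ge/, /x/ → /xe/, /b/ → /be/.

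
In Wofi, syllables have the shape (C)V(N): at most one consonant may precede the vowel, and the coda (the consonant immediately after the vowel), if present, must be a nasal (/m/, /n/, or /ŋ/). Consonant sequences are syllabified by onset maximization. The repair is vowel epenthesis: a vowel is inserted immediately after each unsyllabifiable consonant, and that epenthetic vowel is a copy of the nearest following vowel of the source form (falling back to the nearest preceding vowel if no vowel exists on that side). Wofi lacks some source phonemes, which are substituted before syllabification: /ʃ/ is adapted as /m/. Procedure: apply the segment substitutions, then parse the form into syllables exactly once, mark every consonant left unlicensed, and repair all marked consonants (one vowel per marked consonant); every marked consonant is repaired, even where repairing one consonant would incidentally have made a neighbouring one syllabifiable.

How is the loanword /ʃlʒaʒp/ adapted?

malaʒaʒapa

Substitution: /ʃ/ → /m/, giving /mlʒaʒp/.
Syllabifying with onset maximization leaves /m/, /l/, /ʒ/, /p/ stranded (only a nasal (/m/, /n/, or /ŋ/) is licensed in coda position; onsets are limited to one consonant).
Epenthesis after each stranded consonant: /m/ → /ma/, /l/ → /la/, /ʒ/ → /ʒa/, /p/ → /pa/.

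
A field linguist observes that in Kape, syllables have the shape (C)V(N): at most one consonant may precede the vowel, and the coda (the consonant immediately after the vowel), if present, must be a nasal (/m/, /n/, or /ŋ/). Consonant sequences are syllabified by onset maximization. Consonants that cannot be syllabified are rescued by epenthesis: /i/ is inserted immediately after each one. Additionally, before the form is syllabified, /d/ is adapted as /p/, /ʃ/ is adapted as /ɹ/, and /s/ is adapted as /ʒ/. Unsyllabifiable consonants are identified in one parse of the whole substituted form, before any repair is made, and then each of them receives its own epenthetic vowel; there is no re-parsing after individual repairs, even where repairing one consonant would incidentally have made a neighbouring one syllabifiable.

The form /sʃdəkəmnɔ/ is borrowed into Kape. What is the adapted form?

ʒiɹipəkəmnɔ

Substitution: /s/ → /ʒ/, /ʃ/ → /ɹ/, /d/ → /p/, giving /ʒɹpəkəmnɔ/.
The consonants /ʒ/, /ɹ/ cannot be parsed into a legal (C)V(N) syllable (only a nasal (/m/, /n/, or /ŋ/) is licensed in coda position; onsets are limited to one consonant).
Epenthesis after each stranded consonant: /ʒ/ → /ʒi/, /ɹ/ → /ɹi/.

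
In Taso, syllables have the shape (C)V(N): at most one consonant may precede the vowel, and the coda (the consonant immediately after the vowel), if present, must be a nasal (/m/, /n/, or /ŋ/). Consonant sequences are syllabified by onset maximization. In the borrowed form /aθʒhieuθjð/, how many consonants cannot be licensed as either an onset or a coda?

5

Syllabifying with onset maximization leaves /θ/, /ʒ/, /θ/, /j/, /ð/ stranded (only a nasal (/m/, /n/, or /ŋ/) is licensed in coda position; onsets are limited to one consonant).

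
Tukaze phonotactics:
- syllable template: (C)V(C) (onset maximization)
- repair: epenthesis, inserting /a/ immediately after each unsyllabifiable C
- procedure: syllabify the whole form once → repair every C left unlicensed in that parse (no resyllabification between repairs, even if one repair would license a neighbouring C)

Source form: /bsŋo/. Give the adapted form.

The consonants /b/, /s/ cannot be parsed into a legal (C)V(C) syllable (at most one coda consonant is licensed; onsets are limited to one consonant).
Inserting the epenthetic vowel yields /b/ → /ba/, /s/ → /sa/.

basaŋo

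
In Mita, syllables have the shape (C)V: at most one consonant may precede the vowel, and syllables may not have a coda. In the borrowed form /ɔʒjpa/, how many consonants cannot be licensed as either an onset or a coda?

2

Syllabifying with onset maximization leaves /ʒ/, /j/ stranded (no codas are permitted; onsets are limited to one consonant).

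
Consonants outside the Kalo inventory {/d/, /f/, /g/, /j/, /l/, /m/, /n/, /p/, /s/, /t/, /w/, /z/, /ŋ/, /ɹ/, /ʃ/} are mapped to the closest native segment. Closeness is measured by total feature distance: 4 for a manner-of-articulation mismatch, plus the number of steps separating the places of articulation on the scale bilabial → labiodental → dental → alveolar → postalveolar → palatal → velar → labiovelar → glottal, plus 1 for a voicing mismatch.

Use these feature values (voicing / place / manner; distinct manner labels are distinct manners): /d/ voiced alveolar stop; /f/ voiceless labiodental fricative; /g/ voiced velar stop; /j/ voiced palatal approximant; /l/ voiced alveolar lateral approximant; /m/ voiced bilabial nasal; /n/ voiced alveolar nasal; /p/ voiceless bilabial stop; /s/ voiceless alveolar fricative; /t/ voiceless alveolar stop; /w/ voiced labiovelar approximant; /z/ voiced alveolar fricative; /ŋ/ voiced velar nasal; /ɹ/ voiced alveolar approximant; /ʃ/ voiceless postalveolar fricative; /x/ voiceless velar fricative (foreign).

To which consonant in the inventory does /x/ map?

ʃ

/ʃ/ is closest: same manner (fricative), place distance 2 (velar→postalveolar), same voicing; total 2. Next closest is /s/ at distance 3.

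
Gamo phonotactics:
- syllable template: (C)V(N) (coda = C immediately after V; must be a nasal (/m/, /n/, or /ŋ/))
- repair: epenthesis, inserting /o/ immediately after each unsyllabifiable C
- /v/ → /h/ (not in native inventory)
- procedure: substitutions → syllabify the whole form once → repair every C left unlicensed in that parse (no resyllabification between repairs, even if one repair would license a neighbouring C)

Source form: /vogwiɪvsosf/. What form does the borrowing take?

hogowiɪhososofo

Substitution: /v/ → /h/, giving /hogwiɪhsosf/.
The consonants /g/, /h/, /s/, /f/ cannot be parsed into a legal (C)V(N) syllable (only a nasal (/m/, /n/, or /ŋ/) is licensed in coda position; onsets are limited to one consonant).
Inserting the epenthetic vowel yields /g/ → /go/, /h/ → /ho/, /s/ → /so/, /f/ → /fo/.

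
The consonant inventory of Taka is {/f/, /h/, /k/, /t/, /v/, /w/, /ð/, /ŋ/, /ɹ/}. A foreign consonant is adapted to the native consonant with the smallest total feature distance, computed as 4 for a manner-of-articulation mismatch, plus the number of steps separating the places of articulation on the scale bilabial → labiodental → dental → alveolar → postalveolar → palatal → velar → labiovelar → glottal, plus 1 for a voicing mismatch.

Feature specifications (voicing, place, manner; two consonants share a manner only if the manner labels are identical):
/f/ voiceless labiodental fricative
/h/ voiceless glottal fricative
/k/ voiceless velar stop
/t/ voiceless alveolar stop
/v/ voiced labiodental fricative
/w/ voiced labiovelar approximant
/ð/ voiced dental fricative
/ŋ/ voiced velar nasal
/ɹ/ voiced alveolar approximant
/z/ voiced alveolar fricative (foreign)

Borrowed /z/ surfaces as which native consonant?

ð

/ð/ is closest: same manner (fricative), place distance 1 (alveolar→dental), same voicing; total 1. Next closest is /v/ at distance 2.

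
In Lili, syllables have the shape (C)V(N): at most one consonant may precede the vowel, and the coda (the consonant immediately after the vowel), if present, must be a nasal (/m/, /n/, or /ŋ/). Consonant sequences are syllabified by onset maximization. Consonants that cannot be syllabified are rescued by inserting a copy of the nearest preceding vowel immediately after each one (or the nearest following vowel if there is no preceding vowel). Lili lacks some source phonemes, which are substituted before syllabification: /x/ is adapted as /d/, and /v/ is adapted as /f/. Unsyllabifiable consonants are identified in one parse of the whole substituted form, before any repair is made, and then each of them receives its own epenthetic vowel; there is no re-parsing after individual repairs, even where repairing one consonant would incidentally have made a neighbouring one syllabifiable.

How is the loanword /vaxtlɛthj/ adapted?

fadatalɛtɛhɛjɛ

Substitution: /v/ → /f/, /x/ → /d/, giving /fadtlɛthj/.
Under (C)V(N), the unsyllabifiable consonants are /d/, /t/, /t/, /h/, /j/ (only a nasal (/m/, /n/, or /ŋ/) is licensed in coda position; onsets are limited to one consonant).
Epenthesis after each stranded consonant: /d/ → /da/, /t/ → /ta/, /t/ → /tɛ/, /h/ → /hɛ/, /j/ → /jɛ/.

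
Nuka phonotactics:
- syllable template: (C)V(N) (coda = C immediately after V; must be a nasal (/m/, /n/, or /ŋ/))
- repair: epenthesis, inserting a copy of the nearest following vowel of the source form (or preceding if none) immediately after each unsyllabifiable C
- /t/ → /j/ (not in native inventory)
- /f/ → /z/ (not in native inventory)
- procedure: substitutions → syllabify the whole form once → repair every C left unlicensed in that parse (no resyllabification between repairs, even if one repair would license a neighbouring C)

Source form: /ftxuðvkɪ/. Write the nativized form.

zujuxuðɪvɪkɪ

Substitution: /f/ → /z/, /t/ → /j/, giving /zjxuðvkɪ/.
Under (C)V(N), the unsyllabifiable consonants are /z/, /j/, /ð/, /v/ (only a nasal (/m/, /n/, or /ŋ/) is licensed in coda position; onsets are limited to one consonant).
Epenthesis after each stranded consonant: /z/ → /zu/, /j/ → /ju/, /ð/ → /ðɪ/, /v/ → /vɪ/.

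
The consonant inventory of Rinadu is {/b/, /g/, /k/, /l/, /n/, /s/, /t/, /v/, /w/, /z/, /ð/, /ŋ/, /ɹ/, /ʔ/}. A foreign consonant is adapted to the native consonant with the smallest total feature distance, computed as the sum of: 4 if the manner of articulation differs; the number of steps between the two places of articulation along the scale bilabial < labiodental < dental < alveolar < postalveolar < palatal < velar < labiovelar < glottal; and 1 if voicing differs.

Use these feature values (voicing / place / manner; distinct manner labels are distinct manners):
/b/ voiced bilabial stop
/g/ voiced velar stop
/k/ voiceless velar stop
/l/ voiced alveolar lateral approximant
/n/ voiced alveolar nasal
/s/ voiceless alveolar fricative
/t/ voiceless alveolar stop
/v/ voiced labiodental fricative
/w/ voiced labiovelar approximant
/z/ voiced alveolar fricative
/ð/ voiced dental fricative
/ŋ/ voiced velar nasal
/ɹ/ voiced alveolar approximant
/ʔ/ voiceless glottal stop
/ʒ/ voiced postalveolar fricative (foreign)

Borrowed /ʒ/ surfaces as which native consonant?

z

/z/ is closest: same manner (fricative), place distance 1 (postalveolar→alveolar), same voicing; total 1. Next closest is /s/ at distance 2.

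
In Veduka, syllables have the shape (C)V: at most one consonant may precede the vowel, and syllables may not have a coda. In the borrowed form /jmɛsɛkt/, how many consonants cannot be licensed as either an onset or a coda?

3

The consonants /j/, /k/, /t/ cannot be parsed into a legal (C)V syllable (no codas are permitted; onsets are limited to one consonant).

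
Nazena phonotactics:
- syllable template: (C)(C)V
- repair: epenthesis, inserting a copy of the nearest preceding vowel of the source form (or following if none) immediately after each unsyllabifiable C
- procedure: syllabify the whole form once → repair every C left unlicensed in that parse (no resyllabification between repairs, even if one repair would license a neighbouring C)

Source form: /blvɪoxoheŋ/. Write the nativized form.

Syllabifying with onset maximization leaves /b/, /ŋ/ stranded (no codas are permitted; onsets may contain at most 2 consonants).
Inserting the epenthetic vowel yields /b/ → /bɪ/, /ŋ/ → /ŋe/.

bɪlvɪoxoheŋe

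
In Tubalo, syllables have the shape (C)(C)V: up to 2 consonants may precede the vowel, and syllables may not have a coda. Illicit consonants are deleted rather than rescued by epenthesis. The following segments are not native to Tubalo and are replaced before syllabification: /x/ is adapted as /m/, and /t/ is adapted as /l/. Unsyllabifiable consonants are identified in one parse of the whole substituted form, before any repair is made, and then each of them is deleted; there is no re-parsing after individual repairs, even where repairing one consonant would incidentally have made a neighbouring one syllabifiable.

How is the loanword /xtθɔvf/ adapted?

Substitution: /x/ → /m/, /t/ → /l/, giving /mlθɔvf/.
The consonants /m/, /v/, /f/ cannot be parsed into a legal (C)(C)V syllable (no codas are permitted; onsets may contain at most 2 consonants).
Deleting the stranded consonants removes /m/, /v/, /f/.

lθɔ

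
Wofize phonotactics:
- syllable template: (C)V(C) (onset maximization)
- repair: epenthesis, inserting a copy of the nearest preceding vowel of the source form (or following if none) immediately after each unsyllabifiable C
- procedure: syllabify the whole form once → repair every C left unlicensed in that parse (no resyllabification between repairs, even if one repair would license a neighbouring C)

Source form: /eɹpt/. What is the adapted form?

eɹpete

The consonants /p/, /t/ cannot be parsed into a legal (C)V(C) syllable (at most one coda consonant is licensed; onsets are limited to one consonant).
Each unlicensed consonant becomes the onset of a new syllable: /p/ → /pe/, /t/ → /te/.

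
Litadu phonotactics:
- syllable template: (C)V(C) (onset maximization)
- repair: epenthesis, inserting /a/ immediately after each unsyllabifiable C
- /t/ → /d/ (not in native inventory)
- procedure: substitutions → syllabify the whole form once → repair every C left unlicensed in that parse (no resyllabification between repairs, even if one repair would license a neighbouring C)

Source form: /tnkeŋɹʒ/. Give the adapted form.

danakeŋɹaʒa

Substitution: /t/ → /d/, giving /dnkeŋɹʒ/.
Under (C)V(C), the unsyllabifiable consonants are /d/, /n/, /ɹ/, /ʒ/ (at most one coda consonant is licensed; onsets are limited to one consonant).
Inserting the epenthetic vowel yields /d/ → /da/, /n/ → /na/, /ɹ/ → /ɹa/, /ʒ/ → /ʒa/.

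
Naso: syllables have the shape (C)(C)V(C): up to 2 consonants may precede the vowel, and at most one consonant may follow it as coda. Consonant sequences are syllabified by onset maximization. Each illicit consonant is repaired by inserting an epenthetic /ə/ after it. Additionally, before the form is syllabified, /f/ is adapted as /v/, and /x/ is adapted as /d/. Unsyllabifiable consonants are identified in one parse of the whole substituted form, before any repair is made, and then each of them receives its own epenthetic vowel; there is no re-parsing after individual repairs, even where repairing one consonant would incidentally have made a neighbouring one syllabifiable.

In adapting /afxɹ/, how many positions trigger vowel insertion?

2

After substitution the input is /avdɹ/.
The unsyllabifiable consonants are /d/, /ɹ/; each receives one epenthetic vowel.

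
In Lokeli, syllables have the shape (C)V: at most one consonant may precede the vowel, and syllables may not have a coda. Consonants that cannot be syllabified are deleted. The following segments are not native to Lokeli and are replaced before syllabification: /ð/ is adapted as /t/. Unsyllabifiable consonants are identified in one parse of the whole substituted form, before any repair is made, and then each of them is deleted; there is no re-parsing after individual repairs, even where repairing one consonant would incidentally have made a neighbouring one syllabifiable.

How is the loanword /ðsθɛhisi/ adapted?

Substitution: /ð/ → /t/, giving /tsθɛhisi/.
Under (C)V, the unsyllabifiable consonants are /t/, /s/ (no codas are permitted; onsets are limited to one consonant).
Each unlicensed consonant is deleted: /t/, /s/.

θɛhisi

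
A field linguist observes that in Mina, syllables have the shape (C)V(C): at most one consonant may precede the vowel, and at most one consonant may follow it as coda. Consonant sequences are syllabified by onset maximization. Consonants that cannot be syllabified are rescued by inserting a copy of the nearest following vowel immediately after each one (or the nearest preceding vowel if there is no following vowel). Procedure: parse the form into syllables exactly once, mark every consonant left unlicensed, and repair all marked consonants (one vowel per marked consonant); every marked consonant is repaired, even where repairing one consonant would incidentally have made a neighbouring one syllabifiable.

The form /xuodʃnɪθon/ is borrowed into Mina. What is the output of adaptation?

xuodʃɪnɪθon

The consonants /ʃ/ cannot be parsed into a legal (C)V(C) syllable (at most one coda consonant is licensed; onsets are limited to one consonant).
Epenthesis after each stranded consonant: /ʃ/ → /ʃɪ/.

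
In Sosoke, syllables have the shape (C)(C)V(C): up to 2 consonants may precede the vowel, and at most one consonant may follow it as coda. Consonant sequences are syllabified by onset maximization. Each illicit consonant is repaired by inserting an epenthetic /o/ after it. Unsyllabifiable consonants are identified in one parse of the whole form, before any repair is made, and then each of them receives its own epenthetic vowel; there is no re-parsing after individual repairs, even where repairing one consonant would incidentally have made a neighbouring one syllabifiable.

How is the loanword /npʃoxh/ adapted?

Syllabifying with onset maximization leaves /n/, /h/ stranded (at most one coda consonant is licensed; onsets may contain at most 2 consonants).
Epenthesis after each stranded consonant: /n/ → /no/, /h/ → /ho/.

nopʃoxho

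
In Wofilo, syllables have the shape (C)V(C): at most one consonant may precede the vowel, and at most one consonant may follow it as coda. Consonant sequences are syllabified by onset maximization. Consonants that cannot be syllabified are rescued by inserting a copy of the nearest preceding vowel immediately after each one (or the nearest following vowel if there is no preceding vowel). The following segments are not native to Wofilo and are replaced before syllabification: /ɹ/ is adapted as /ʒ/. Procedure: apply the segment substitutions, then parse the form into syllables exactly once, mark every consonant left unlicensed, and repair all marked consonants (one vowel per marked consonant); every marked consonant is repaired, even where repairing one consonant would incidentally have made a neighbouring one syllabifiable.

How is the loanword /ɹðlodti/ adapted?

ʒoðolodti

Substitution: /ɹ/ → /ʒ/, giving /ʒðlodti/.
Under (C)V(C), the unsyllabifiable consonants are /ʒ/, /ð/ (at most one coda consonant is licensed; onsets are limited to one consonant).
Epenthesis after each stranded consonant: /ʒ/ → /ʒo/, /ð/ → /ðo/.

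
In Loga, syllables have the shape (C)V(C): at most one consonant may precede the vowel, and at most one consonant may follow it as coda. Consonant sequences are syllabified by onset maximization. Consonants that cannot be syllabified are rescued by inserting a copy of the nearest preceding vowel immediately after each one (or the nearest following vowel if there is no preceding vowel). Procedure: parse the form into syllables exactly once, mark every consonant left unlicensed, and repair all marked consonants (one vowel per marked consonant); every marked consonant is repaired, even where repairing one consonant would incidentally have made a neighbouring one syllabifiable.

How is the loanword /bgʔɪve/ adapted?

bɪgɪʔɪve

Syllabifying with onset maximization leaves /b/, /g/ stranded (at most one coda consonant is licensed; onsets are limited to one consonant).
Each unlicensed consonant becomes the onset of a new syllable: /b/ → /bɪ/, /g/ → /gɪ/.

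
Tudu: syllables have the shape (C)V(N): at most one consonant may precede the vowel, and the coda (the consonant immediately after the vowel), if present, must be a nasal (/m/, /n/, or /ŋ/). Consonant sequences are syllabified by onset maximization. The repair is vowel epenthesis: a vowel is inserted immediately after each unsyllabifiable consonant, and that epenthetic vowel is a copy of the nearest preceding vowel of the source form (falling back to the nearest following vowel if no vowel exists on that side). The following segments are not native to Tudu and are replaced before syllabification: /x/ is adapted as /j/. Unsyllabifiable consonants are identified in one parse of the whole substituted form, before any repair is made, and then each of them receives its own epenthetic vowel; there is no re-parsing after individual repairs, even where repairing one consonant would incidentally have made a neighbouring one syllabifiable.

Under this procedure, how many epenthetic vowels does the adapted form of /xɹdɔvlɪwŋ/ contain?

After substitution the input is /jɹdɔvlɪwŋ/.
The unsyllabifiable consonants are /j/, /ɹ/, /v/, /w/, /ŋ/; each receives one epenthetic vowel.

5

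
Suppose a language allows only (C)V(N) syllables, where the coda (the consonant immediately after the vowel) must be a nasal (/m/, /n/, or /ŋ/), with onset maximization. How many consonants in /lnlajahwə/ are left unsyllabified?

Under (C)V(N), the unsyllabifiable consonants are /l/, /n/, /h/ (only a nasal (/m/, /n/, or /ŋ/) is licensed in coda position; onsets are limited to one consonant).

3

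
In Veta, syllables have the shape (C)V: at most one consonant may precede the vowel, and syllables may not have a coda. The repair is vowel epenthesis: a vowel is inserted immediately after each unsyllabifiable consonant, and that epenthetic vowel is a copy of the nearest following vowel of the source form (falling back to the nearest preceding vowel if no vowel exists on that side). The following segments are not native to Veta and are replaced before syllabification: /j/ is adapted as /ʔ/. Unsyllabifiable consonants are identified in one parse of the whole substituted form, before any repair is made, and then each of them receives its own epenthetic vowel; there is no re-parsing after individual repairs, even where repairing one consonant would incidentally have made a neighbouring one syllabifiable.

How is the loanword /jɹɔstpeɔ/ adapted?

Substitution: /j/ → /ʔ/, giving /ʔɹɔstpeɔ/.
The consonants /ʔ/, /s/, /t/ cannot be parsed into a legal (C)V syllable (no codas are permitted; onsets are limited to one consonant).
Inserting the epenthetic vowel yields /ʔ/ → /ʔɔ/, /s/ → /se/, /t/ → /te/.

ʔɔɹɔsetepeɔ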